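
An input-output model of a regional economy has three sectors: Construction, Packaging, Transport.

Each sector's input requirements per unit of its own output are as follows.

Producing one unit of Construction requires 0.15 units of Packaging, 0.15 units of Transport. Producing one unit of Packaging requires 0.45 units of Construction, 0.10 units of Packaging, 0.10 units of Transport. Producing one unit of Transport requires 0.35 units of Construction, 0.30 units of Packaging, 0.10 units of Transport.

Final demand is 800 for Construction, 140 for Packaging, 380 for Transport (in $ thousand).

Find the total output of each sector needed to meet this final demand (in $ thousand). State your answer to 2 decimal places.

x_1 = 1324.98, x_2 = 613.46, x_3 = 711.21

I − A =
  [   1.00    -0.45    -0.35]
  [  -0.15     0.90    -0.30]
  [  -0.15    -0.10     0.90]
Cofactors of I−A, C_ij = (−1)^(i+j)·(minor ij) (rows/columns in the sector order above):
  C_11 = (0.90)(0.90) − (-0.30)(-0.10) = 0.7800
  C_12 = −[(-0.15)(0.90) − (-0.30)(-0.15)] = 0.1800
  C_13 = (-0.15)(-0.10) − (0.90)(-0.15) = 0.1500
  C_21 = −[(-0.45)(0.90) − (-0.35)(-0.10)] = 0.4400
  C_22 = (1.00)(0.90) − (-0.35)(-0.15) = 0.8475
  C_23 = −[(1.00)(-0.10) − (-0.45)(-0.15)] = 0.1675
  C_31 = (-0.45)(-0.30) − (-0.35)(0.90) = 0.4500
  C_32 = −[(1.00)(-0.30) − (-0.35)(-0.15)] = 0.3525
  C_33 = (1.00)(0.90) − (-0.45)(-0.15) = 0.8325
det(I−A) = Σ_j (I−A)_1j·C_1j = (1.00)(0.7800) + (-0.45)(0.1800) + (-0.35)(0.1500) = 0.6465
adj(I−A) = Cᵀ =
  [ 0.7800   0.4400   0.4500]
  [ 0.1800   0.8475   0.3525]
  [ 0.1500   0.1675   0.8325]
(I − A)⁻¹ = adj(I−A) / det(I−A) ≈
  [   1.2065     0.6806     0.6961]
  [   0.2784     1.3109     0.5452]
  [   0.2320     0.2591     1.2877]
x = (I − A)⁻¹ d = adj(I−A)·d / det(I−A), with det(I−A) = 0.6465:
  x_1 = (0.7800·800 + 0.4400·140 + 0.4500·380) / 0.6465 = 856.60 / 0.6465 ≈ 1324.98
  x_2 = (0.1800·800 + 0.8475·140 + 0.3525·380) / 0.6465 = 396.60 / 0.6465 ≈ 613.46
  x_3 = (0.1500·800 + 0.1675·140 + 0.8325·380) / 0.6465 = 459.80 / 0.6465 ≈ 711.21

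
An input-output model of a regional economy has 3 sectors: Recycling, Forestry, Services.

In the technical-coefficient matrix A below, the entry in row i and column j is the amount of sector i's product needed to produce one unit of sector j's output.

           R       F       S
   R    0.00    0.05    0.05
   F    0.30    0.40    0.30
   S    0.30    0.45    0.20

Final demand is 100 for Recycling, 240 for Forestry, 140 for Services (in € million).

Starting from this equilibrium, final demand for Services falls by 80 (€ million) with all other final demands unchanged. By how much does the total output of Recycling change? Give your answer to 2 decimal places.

I − A =
  [   1.00    -0.05    -0.05]
  [  -0.30     0.60    -0.30]
  [  -0.30    -0.45     0.80]
Cofactors of I−A, C_ij = (−1)^(i+j)·(minor ij) (rows/columns in the sector order above):
  C_11 = (0.60)(0.80) − (-0.30)(-0.45) = 0.3450
  C_12 = −[(-0.30)(0.80) − (-0.30)(-0.30)] = 0.3300
  C_13 = (-0.30)(-0.45) − (0.60)(-0.30) = 0.3150
  C_21 = −[(-0.05)(0.80) − (-0.05)(-0.45)] = 0.0625
  C_22 = (1.00)(0.80) − (-0.05)(-0.30) = 0.7850
  C_23 = −[(1.00)(-0.45) − (-0.05)(-0.30)] = 0.4650
  C_31 = (-0.05)(-0.30) − (-0.05)(0.60) = 0.0450
  C_32 = −[(1.00)(-0.30) − (-0.05)(-0.30)] = 0.3150
  C_33 = (1.00)(0.60) − (-0.05)(-0.30) = 0.5850
det(I−A) = Σ_j (I−A)_1j·C_1j = (1.00)(0.3450) + (-0.05)(0.3300) + (-0.05)(0.3150) = 0.31275
adj(I−A) = Cᵀ =
  [ 0.3450   0.0625   0.0450]
  [ 0.3300   0.7850   0.3150]
  [ 0.3150   0.4650   0.5850]
(I − A)⁻¹ = adj(I−A) / det(I−A) ≈
  [   1.1031     0.1998     0.1439]
  [   1.0552     2.5100     1.0072]
  [   1.0072     1.4868     1.8705]
Δx = (I − A)⁻¹ Δd with Δd having -80 in the Services component and 0 elsewhere.
So Δx_R = L_RS · (-80), where L_RS = adj(I−A)_RS / det(I−A) = 0.0450 / 0.31275.
Δx_R = 0.0450 × (-80) / 0.31275 = -3.60 / 0.31275 ≈ -11.51.

Δx_R = -11.51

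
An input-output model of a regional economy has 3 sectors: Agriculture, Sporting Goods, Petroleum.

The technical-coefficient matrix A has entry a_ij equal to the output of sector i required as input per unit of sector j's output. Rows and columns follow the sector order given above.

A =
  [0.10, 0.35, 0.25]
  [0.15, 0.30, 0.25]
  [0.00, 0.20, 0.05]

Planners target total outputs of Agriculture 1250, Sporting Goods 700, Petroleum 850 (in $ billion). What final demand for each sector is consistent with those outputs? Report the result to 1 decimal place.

I − A =
  [   0.90    -0.35    -0.25]
  [  -0.15     0.70    -0.25]
  [   0.00    -0.20     0.95]
d = (I − A) x:
  d_1 = (+0.90)·1250 + (-0.35)·700 + (-0.25)·850 = 667.5
  d_2 = (-0.15)·1250 + (+0.70)·700 + (-0.25)·850 = 90.0
  d_3 = (+0.00)·1250 + (-0.20)·700 + (+0.95)·850 = 667.5

d_1 = 667.5, d_2 = 90.0, d_3 = 667.5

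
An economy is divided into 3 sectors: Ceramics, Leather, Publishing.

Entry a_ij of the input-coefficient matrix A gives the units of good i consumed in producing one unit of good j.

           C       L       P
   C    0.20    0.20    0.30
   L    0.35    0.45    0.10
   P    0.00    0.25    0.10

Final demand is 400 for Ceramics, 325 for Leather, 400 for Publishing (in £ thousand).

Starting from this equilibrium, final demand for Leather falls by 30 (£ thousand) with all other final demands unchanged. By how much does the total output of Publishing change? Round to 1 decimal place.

Δx_P = -20.9

I − A =
  [   0.80    -0.20    -0.30]
  [  -0.35     0.55    -0.10]
  [   0.00    -0.25     0.90]
Cofactors of I−A, C_ij = (−1)^(i+j)·(minor ij) (rows/columns in the sector order above):
  C_11 = (0.55)(0.90) − (-0.10)(-0.25) = 0.4700
  C_12 = −[(-0.35)(0.90) − (-0.10)(0.00)] = 0.3150
  C_13 = (-0.35)(-0.25) − (0.55)(0.00) = 0.0875
  C_21 = −[(-0.20)(0.90) − (-0.30)(-0.25)] = 0.2550
  C_22 = (0.80)(0.90) − (-0.30)(0.00) = 0.7200
  C_23 = −[(0.80)(-0.25) − (-0.20)(0.00)] = 0.2000
  C_31 = (-0.20)(-0.10) − (-0.30)(0.55) = 0.1850
  C_32 = −[(0.80)(-0.10) − (-0.30)(-0.35)] = 0.1850
  C_33 = (0.80)(0.55) − (-0.20)(-0.35) = 0.3700
det(I−A) = Σ_j (I−A)_1j·C_1j = (0.80)(0.4700) + (-0.20)(0.3150) + (-0.30)(0.0875) = 0.28675
adj(I−A) = Cᵀ =
  [ 0.4700   0.2550   0.1850]
  [ 0.3150   0.7200   0.1850]
  [ 0.0875   0.2000   0.3700]
(I − A)⁻¹ = adj(I−A) / det(I−A) ≈
  [   1.6391     0.8893     0.6452]
  [   1.0985     2.5109     0.6452]
  [   0.3051     0.6975     1.2903]
Δx = (I − A)⁻¹ Δd with Δd having -30 in the Leather component and 0 elsewhere.
So Δx_P = L_PL · (-30), where L_PL = adj(I−A)_PL / det(I−A) = 0.2000 / 0.28675.
Δx_P = 0.2000 × (-30) / 0.28675 = -6.00 / 0.28675 ≈ -20.9.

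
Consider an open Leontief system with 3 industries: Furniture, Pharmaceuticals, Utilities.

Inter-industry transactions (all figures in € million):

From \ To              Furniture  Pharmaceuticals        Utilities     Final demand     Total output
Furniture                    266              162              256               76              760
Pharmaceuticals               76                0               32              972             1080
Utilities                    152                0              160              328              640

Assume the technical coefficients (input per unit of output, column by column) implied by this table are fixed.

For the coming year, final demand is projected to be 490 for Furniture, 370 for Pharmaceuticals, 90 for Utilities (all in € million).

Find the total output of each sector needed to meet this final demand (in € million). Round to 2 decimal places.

x_1 = 1129.32, x_2 = 503.99, x_3 = 421.15

Technical coefficients a_ij = z_ij / X_j:
  a_11 = 266/760 = 0.35, a_21 = 76/760 = 0.10, a_31 = 152/760 = 0.20
  a_12 = 162/1080 = 0.15, a_22 = 0/1080 = 0.00, a_32 = 0/1080 = 0.00
  a_13 = 256/640 = 0.40, a_23 = 32/640 = 0.05, a_33 = 160/640 = 0.25
I − A =
  [   0.65    -0.15    -0.40]
  [  -0.10     1.00    -0.05]
  [  -0.20     0.00     0.75]
Cofactors of I−A, C_ij = (−1)^(i+j)·(minor ij) (rows/columns in the sector order above):
  C_11 = (1.00)(0.75) − (-0.05)(0.00) = 0.7500
  C_12 = −[(-0.10)(0.75) − (-0.05)(-0.20)] = 0.0850
  C_13 = (-0.10)(0.00) − (1.00)(-0.20) = 0.2000
  C_21 = −[(-0.15)(0.75) − (-0.40)(0.00)] = 0.1125
  C_22 = (0.65)(0.75) − (-0.40)(-0.20) = 0.4075
  C_23 = −[(0.65)(0.00) − (-0.15)(-0.20)] = 0.0300
  C_31 = (-0.15)(-0.05) − (-0.40)(1.00) = 0.4075
  C_32 = −[(0.65)(-0.05) − (-0.40)(-0.10)] = 0.0725
  C_33 = (0.65)(1.00) − (-0.15)(-0.10) = 0.6350
det(I−A) = Σ_j (I−A)_1j·C_1j = (0.65)(0.7500) + (-0.15)(0.0850) + (-0.40)(0.2000) = 0.39475
adj(I−A) = Cᵀ =
  [ 0.7500   0.1125   0.4075]
  [ 0.0850   0.4075   0.0725]
  [ 0.2000   0.0300   0.6350]
(I − A)⁻¹ = adj(I−A) / det(I−A) ≈
  [   1.8999     0.2850     1.0323]
  [   0.2153     1.0323     0.1837]
  [   0.5066     0.0760     1.6086]
x = (I − A)⁻¹ d = adj(I−A)·d / det(I−A), with det(I−A) = 0.39475:
  x_1 = (0.7500·490 + 0.1125·370 + 0.4075·90) / 0.39475 = 445.80 / 0.39475 ≈ 1129.32
  x_2 = (0.0850·490 + 0.4075·370 + 0.0725·90) / 0.39475 = 198.95 / 0.39475 ≈ 503.99
  x_3 = (0.2000·490 + 0.0300·370 + 0.6350·90) / 0.39475 = 166.25 / 0.39475 ≈ 421.15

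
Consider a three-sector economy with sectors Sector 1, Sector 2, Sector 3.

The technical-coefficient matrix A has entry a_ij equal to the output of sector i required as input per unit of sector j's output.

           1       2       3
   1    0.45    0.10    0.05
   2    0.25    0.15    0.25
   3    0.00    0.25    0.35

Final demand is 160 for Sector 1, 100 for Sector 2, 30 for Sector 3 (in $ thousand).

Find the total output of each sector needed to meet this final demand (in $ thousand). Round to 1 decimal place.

x_1 = 352.5, x_2 = 264.9, x_3 = 148.0

I − A =
  [   0.55    -0.10    -0.05]
  [  -0.25     0.85    -0.25]
  [   0.00    -0.25     0.65]
Cofactors of I−A, C_ij = (−1)^(i+j)·(minor ij) (rows/columns in the sector order above):
  C_11 = (0.85)(0.65) − (-0.25)(-0.25) = 0.4900
  C_12 = −[(-0.25)(0.65) − (-0.25)(0.00)] = 0.1625
  C_13 = (-0.25)(-0.25) − (0.85)(0.00) = 0.0625
  C_21 = −[(-0.10)(0.65) − (-0.05)(-0.25)] = 0.0775
  C_22 = (0.55)(0.65) − (-0.05)(0.00) = 0.3575
  C_23 = −[(0.55)(-0.25) − (-0.10)(0.00)] = 0.1375
  C_31 = (-0.10)(-0.25) − (-0.05)(0.85) = 0.0675
  C_32 = −[(0.55)(-0.25) − (-0.05)(-0.25)] = 0.1500
  C_33 = (0.55)(0.85) − (-0.10)(-0.25) = 0.4425
det(I−A) = Σ_j (I−A)_1j·C_1j = (0.55)(0.4900) + (-0.10)(0.1625) + (-0.05)(0.0625) = 0.250125
adj(I−A) = Cᵀ =
  [ 0.4900   0.0775   0.0675]
  [ 0.1625   0.3575   0.1500]
  [ 0.0625   0.1375   0.4425]
(I − A)⁻¹ = adj(I−A) / det(I−A) ≈
  [   1.9590     0.3098     0.2699]
  [   0.6497     1.4293     0.5997]
  [   0.2499     0.5497     1.7691]
x = (I − A)⁻¹ d = adj(I−A)·d / det(I−A), with det(I−A) = 0.250125:
  x_1 = (0.4900·160 + 0.0775·100 + 0.0675·30) / 0.250125 = 88.175 / 0.250125 ≈ 352.5
  x_2 = (0.1625·160 + 0.3575·100 + 0.1500·30) / 0.250125 = 66.25 / 0.250125 ≈ 264.9
  x_3 = (0.0625·160 + 0.1375·100 + 0.4425·30) / 0.250125 = 37.025 / 0.250125 ≈ 148.0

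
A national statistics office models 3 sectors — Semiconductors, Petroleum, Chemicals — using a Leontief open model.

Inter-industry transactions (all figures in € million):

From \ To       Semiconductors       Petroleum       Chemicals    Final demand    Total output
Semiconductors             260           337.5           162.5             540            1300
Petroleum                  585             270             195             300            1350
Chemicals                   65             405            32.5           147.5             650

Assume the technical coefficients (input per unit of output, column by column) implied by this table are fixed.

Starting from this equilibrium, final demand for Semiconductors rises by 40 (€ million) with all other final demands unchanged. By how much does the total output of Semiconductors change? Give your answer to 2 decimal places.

Δx_1 = 70.23

Technical coefficients a_ij = z_ij / X_j:
  a_11 = 260/1300 = 0.20, a_21 = 585/1300 = 0.45, a_31 = 65/1300 = 0.05
  a_12 = 337.5/1350 = 0.25, a_22 = 270/1350 = 0.20, a_32 = 405/1350 = 0.30
  a_13 = 162.5/650 = 0.25, a_23 = 195/650 = 0.30, a_33 = 32.5/650 = 0.05
I − A =
  [   0.80    -0.25    -0.25]
  [  -0.45     0.80    -0.30]
  [  -0.05    -0.30     0.95]
Cofactors of I−A, C_ij = (−1)^(i+j)·(minor ij) (rows/columns in the sector order above):
  C_11 = (0.80)(0.95) − (-0.30)(-0.30) = 0.6700
  C_12 = −[(-0.45)(0.95) − (-0.30)(-0.05)] = 0.4425
  C_13 = (-0.45)(-0.30) − (0.80)(-0.05) = 0.1750
  C_21 = −[(-0.25)(0.95) − (-0.25)(-0.30)] = 0.3125
  C_22 = (0.80)(0.95) − (-0.25)(-0.05) = 0.7475
  C_23 = −[(0.80)(-0.30) − (-0.25)(-0.05)] = 0.2525
  C_31 = (-0.25)(-0.30) − (-0.25)(0.80) = 0.2750
  C_32 = −[(0.80)(-0.30) − (-0.25)(-0.45)] = 0.3525
  C_33 = (0.80)(0.80) − (-0.25)(-0.45) = 0.5275
det(I−A) = Σ_j (I−A)_1j·C_1j = (0.80)(0.6700) + (-0.25)(0.4425) + (-0.25)(0.1750) = 0.381625
adj(I−A) = Cᵀ =
  [ 0.6700   0.3125   0.2750]
  [ 0.4425   0.7475   0.3525]
  [ 0.1750   0.2525   0.5275]
(I − A)⁻¹ = adj(I−A) / det(I−A) ≈
  [   1.7557     0.8189     0.7206]
  [   1.1595     1.9587     0.9237]
  [   0.4586     0.6616     1.3822]
Δx = (I − A)⁻¹ Δd with Δd having +40 in the Semiconductors component and 0 elsewhere.
So Δx_1 = L_11 · (+40), where L_11 = adj(I−A)_11 / det(I−A) = 0.6700 / 0.381625.
Δx_1 = 0.6700 × (+40) / 0.381625 = 26.80 / 0.381625 ≈ 70.23.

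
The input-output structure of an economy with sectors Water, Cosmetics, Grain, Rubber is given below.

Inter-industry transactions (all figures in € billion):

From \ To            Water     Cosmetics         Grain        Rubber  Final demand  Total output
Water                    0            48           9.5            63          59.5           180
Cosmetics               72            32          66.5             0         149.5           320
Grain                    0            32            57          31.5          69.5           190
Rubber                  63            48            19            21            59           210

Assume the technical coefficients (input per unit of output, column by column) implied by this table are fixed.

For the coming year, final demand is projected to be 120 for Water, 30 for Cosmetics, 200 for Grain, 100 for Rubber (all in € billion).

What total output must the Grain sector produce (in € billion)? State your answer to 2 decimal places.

x_G = 398.56

Technical coefficients a_ij = z_ij / X_j:
  a_WW = 0/180 = 0.00, a_CW = 72/180 = 0.40, a_GW = 0/180 = 0.00, a_RW = 63/180 = 0.35
  a_WC = 48/320 = 0.15, a_CC = 32/320 = 0.10, a_GC = 32/320 = 0.10, a_RC = 48/320 = 0.15
  a_WG = 9.5/190 = 0.05, a_CG = 66.5/190 = 0.35, a_GG = 57/190 = 0.30, a_RG = 19/190 = 0.10
  a_WR = 63/210 = 0.30, a_CR = 0/210 = 0.00, a_GR = 31.5/210 = 0.15, a_RR = 21/210 = 0.10
I − A =
  [   1.00    -0.15    -0.05    -0.30]
  [  -0.40     0.90    -0.35     0.00]
  [   0.00    -0.10     0.70    -0.15]
  [  -0.35    -0.15    -0.10     0.90]
Compute the cofactors C_ij = (−1)^(i+j)·(3×3 minor ij) of I−A; the adjugate is their transpose:
adj(I−A) = Cᵀ =
  [ 0.514125   0.132375   0.130500   0.193125]
  [ 0.264375   0.538875   0.308250   0.139500]
  [ 0.092250   0.109875   0.643500   0.138000]
  [ 0.254250   0.153500   0.173625   0.551000]
det(I−A) = Σ_j (I−A)_1j·C_1j = (1.00)(0.514125) + (-0.15)(0.264375) + (-0.05)(0.092250) + (-0.30)(0.254250) = 0.39358125
(I − A)⁻¹ = adj(I−A) / det(I−A) ≈
  [   1.3063     0.3363     0.3316     0.4907]
  [   0.6717     1.3692     0.7832     0.3544]
  [   0.2344     0.2792     1.6350     0.3506]
  [   0.6460     0.3900     0.4411     1.4000]
x = (I − A)⁻¹ d = adj(I−A)·d / det(I−A), with det(I−A) = 0.39358125:
  x_W = (0.514125·120 + 0.132375·30 + 0.130500·200 + 0.193125·100) / 0.39358125 = 111.07875 / 0.39358125 ≈ 282.23
  x_C = (0.264375·120 + 0.538875·30 + 0.308250·200 + 0.139500·100) / 0.39358125 = 123.49125 / 0.39358125 ≈ 313.76
  x_G = (0.092250·120 + 0.109875·30 + 0.643500·200 + 0.138000·100) / 0.39358125 = 156.86625 / 0.39358125 ≈ 398.56
  x_R = (0.254250·120 + 0.153500·30 + 0.173625·200 + 0.551000·100) / 0.39358125 = 124.94 / 0.39358125 ≈ 317.44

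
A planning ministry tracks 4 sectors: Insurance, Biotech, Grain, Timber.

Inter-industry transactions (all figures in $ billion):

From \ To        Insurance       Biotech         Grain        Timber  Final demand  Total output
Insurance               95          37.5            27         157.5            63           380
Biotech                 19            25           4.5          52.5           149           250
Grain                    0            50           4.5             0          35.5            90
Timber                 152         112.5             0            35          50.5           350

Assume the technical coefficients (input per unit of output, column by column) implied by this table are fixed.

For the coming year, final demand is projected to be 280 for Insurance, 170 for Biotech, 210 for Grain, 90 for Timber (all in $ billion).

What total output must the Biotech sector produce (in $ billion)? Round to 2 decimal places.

x_2 = 386.76

Technical coefficients a_ij = z_ij / X_j:
  a_11 = 95/380 = 0.25, a_21 = 19/380 = 0.05, a_31 = 0/380 = 0.00, a_41 = 152/380 = 0.40
  a_12 = 37.5/250 = 0.15, a_22 = 25/250 = 0.10, a_32 = 50/250 = 0.20, a_42 = 112.5/250 = 0.45
  a_13 = 27/90 = 0.30, a_23 = 4.5/90 = 0.05, a_33 = 4.5/90 = 0.05, a_43 = 0/90 = 0.00
  a_14 = 157.5/350 = 0.45, a_24 = 52.5/350 = 0.15, a_34 = 0/350 = 0.00, a_44 = 35/350 = 0.10
I − A =
  [   0.75    -0.15    -0.30    -0.45]
  [  -0.05     0.90    -0.05    -0.15]
  [   0.00    -0.20     0.95     0.00]
  [  -0.40    -0.45     0.00     0.90]
Compute the cofactors C_ij = (−1)^(i+j)·(3×3 minor ij) of I−A; the adjugate is their transpose:
adj(I−A) = Cᵀ =
  [ 0.696375   0.374625   0.239625   0.410625]
  [ 0.099750   0.470250   0.056250   0.128250]
  [ 0.021000   0.099000   0.369000   0.027000]
  [ 0.359375   0.401625   0.134625   0.623625]
det(I−A) = Σ_j (I−A)_1j·C_1j = (0.75)(0.696375) + (-0.15)(0.099750) + (-0.30)(0.021000) + (-0.45)(0.359375) = 0.3393
(I − A)⁻¹ = adj(I−A) / det(I−A) ≈
  [   2.0524     1.1041     0.7062     1.2102]
  [   0.2940     1.3859     0.1658     0.3780]
  [   0.0619     0.2918     1.0875     0.0796]
  [   1.0592     1.1837     0.3968     1.8380]
x = (I − A)⁻¹ d = adj(I−A)·d / det(I−A), with det(I−A) = 0.3393:
  x_1 = (0.696375·280 + 0.374625·170 + 0.239625·210 + 0.410625·90) / 0.3393 = 345.94875 / 0.3393 ≈ 1019.60
  x_2 = (0.099750·280 + 0.470250·170 + 0.056250·210 + 0.128250·90) / 0.3393 = 131.2275 / 0.3393 ≈ 386.76
  x_3 = (0.021000·280 + 0.099000·170 + 0.369000·210 + 0.027000·90) / 0.3393 = 102.63 / 0.3393 ≈ 302.48
  x_4 = (0.359375·280 + 0.401625·170 + 0.134625·210 + 0.623625·90) / 0.3393 = 253.29875 / 0.3393 ≈ 746.53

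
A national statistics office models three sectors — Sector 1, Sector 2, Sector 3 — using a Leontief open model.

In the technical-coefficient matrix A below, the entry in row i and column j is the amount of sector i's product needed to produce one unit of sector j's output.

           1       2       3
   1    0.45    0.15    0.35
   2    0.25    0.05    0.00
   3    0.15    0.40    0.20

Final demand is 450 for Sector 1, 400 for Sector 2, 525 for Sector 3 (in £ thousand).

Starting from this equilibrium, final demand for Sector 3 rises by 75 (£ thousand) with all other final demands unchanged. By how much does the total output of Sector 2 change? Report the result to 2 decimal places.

Δx_2 = 21.65

I − A =
  [   0.55    -0.15    -0.35]
  [  -0.25     0.95     0.00]
  [  -0.15    -0.40     0.80]
Cofactors of I−A, C_ij = (−1)^(i+j)·(minor ij) (rows/columns in the sector order above):
  C_11 = (0.95)(0.80) − (0.00)(-0.40) = 0.7600
  C_12 = −[(-0.25)(0.80) − (0.00)(-0.15)] = 0.2000
  C_13 = (-0.25)(-0.40) − (0.95)(-0.15) = 0.2425
  C_21 = −[(-0.15)(0.80) − (-0.35)(-0.40)] = 0.2600
  C_22 = (0.55)(0.80) − (-0.35)(-0.15) = 0.3875
  C_23 = −[(0.55)(-0.40) − (-0.15)(-0.15)] = 0.2425
  C_31 = (-0.15)(0.00) − (-0.35)(0.95) = 0.3325
  C_32 = −[(0.55)(0.00) − (-0.35)(-0.25)] = 0.0875
  C_33 = (0.55)(0.95) − (-0.15)(-0.25) = 0.4850
det(I−A) = Σ_j (I−A)_1j·C_1j = (0.55)(0.7600) + (-0.15)(0.2000) + (-0.35)(0.2425) = 0.303125
adj(I−A) = Cᵀ =
  [ 0.7600   0.2600   0.3325]
  [ 0.2000   0.3875   0.0875]
  [ 0.2425   0.2425   0.4850]
(I − A)⁻¹ = adj(I−A) / det(I−A) ≈
  [   2.5072     0.8577     1.0969]
  [   0.6598     1.2784     0.2887]
  [   0.8000     0.8000     1.6000]
Δx = (I − A)⁻¹ Δd with Δd having +75 in the Sector 3 component and 0 elsewhere.
So Δx_2 = L_23 · (+75), where L_23 = adj(I−A)_23 / det(I−A) = 0.0875 / 0.303125.
Δx_2 = 0.0875 × (+75) / 0.303125 = 6.5625 / 0.303125 ≈ 21.65.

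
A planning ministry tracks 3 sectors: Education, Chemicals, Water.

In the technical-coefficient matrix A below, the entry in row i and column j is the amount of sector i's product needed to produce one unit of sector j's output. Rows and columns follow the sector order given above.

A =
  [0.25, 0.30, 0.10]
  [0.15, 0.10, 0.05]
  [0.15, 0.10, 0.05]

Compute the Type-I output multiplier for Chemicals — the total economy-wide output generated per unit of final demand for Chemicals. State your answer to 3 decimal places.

I − A =
  [   0.75    -0.30    -0.10]
  [  -0.15     0.90    -0.05]
  [  -0.15    -0.10     0.95]
Cofactors of I−A, C_ij = (−1)^(i+j)·(minor ij) (rows/columns in the sector order above):
  C_11 = (0.90)(0.95) − (-0.05)(-0.10) = 0.8500
  C_12 = −[(-0.15)(0.95) − (-0.05)(-0.15)] = 0.1500
  C_13 = (-0.15)(-0.10) − (0.90)(-0.15) = 0.1500
  C_21 = −[(-0.30)(0.95) − (-0.10)(-0.10)] = 0.2950
  C_22 = (0.75)(0.95) − (-0.10)(-0.15) = 0.6975
  C_23 = −[(0.75)(-0.10) − (-0.30)(-0.15)] = 0.1200
  C_31 = (-0.30)(-0.05) − (-0.10)(0.90) = 0.1050
  C_32 = −[(0.75)(-0.05) − (-0.10)(-0.15)] = 0.0525
  C_33 = (0.75)(0.90) − (-0.30)(-0.15) = 0.6300
det(I−A) = Σ_j (I−A)_1j·C_1j = (0.75)(0.8500) + (-0.30)(0.1500) + (-0.10)(0.1500) = 0.5775
adj(I−A) = Cᵀ =
  [ 0.8500   0.2950   0.1050]
  [ 0.1500   0.6975   0.0525]
  [ 0.1500   0.1200   0.6300]
(I − A)⁻¹ = adj(I−A) / det(I−A) ≈
  [   1.4719     0.5108     0.1818]
  [   0.2597     1.2078     0.0909]
  [   0.2597     0.2078     1.0909]
The output multiplier for sector j is the column-j sum of the Leontief inverse (I − A)⁻¹ = adj(I−A) / det(I−A).
Column 2 of adj(I−A): (0.2950, 0.6975, 0.1200); det(I−A) = 0.5775.
m_2 = (0.2950 + 0.6975 + 0.1200) / 0.5775 = 1.1125 / 0.5775 ≈ 1.926.

m_2 = 1.926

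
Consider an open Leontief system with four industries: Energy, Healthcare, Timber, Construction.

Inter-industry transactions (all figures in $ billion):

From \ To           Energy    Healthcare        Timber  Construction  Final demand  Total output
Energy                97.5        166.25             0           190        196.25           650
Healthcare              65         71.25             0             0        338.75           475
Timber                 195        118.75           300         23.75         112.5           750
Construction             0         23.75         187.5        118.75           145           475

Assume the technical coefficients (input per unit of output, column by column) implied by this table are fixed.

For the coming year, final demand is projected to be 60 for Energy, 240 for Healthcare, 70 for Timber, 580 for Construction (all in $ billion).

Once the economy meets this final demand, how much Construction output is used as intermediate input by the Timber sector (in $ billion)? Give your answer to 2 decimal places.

z_CT = 177.26

Technical coefficients a_ij = z_ij / X_j:
  a_EE = 97.5/650 = 0.15, a_HE = 65/650 = 0.10, a_TE = 195/650 = 0.30, a_CE = 0/650 = 0.00
  a_EH = 166.25/475 = 0.35, a_HH = 71.25/475 = 0.15, a_TH = 118.75/475 = 0.25, a_CH = 23.75/475 = 0.05
  a_ET = 0/750 = 0.00, a_HT = 0/750 = 0.00, a_TT = 300/750 = 0.40, a_CT = 187.5/750 = 0.25
  a_EC = 190/475 = 0.40, a_HC = 0/475 = 0.00, a_TC = 23.75/475 = 0.05, a_CC = 118.75/475 = 0.25
I − A =
  [   0.85    -0.35     0.00    -0.40]
  [  -0.10     0.85     0.00     0.00]
  [  -0.30    -0.25     0.60    -0.05]
  [   0.00    -0.05    -0.25     0.75]
Compute the cofactors C_ij = (−1)^(i+j)·(3×3 minor ij) of I−A; the adjugate is their transpose:
adj(I−A) = Cᵀ =
  [ 0.371875   0.190125   0.085000   0.204000]
  [ 0.043750   0.341875   0.010000   0.024000]
  [ 0.210250   0.246250   0.513625   0.146375]
  [ 0.073000   0.104875   0.171875   0.412500]
det(I−A) = Σ_j (I−A)_1j·C_1j = (0.85)(0.371875) + (-0.35)(0.043750) + (0.00)(0.210250) + (-0.40)(0.073000) = 0.27158125
(I − A)⁻¹ = adj(I−A) / det(I−A) ≈
  [   1.3693     0.7001     0.3130     0.7512]
  [   0.1611     1.2588     0.0368     0.0884]
  [   0.7742     0.9067     1.8912     0.5390]
  [   0.2688     0.3862     0.6329     1.5189]
First solve x = (I − A)⁻¹ d = adj(I−A)·d / det(I−A); in particular x_T = (0.210250·60 + 0.246250·240 + 0.513625·70 + 0.146375·580) / 0.27158125 = 192.56625 / 0.27158125 ≈ 709.0558.
Intermediate flow from C to T: z_CT = a_CT · x_T = 0.25 × 192.56625 / 0.27158125 = 48.1415625 / 0.27158125 ≈ 177.26.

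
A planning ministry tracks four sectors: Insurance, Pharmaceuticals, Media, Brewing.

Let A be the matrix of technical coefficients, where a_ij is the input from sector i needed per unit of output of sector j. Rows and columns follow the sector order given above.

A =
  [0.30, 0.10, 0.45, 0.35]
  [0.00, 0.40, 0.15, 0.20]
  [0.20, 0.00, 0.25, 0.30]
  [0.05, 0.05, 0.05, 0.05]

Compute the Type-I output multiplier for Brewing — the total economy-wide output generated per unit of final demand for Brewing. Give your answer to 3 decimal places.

I − A =
  [   0.70    -0.10    -0.45    -0.35]
  [   0.00     0.60    -0.15    -0.20]
  [  -0.20     0.00     0.75    -0.30]
  [  -0.05    -0.05    -0.05     0.95]
Compute the cofactors C_ij = (−1)^(i+j)·(3×3 minor ij) of I−A; the adjugate is their transpose:
adj(I−A) = Cᵀ =
  [ 0.408750   0.089625   0.280375   0.258000]
  [ 0.040250   0.379375   0.108625   0.129000]
  [ 0.121000   0.034500   0.380500   0.172000]
  [ 0.030000   0.026500   0.040500   0.258000]
det(I−A) = Σ_j (I−A)_1j·C_1j = (0.70)(0.408750) + (-0.10)(0.040250) + (-0.45)(0.121000) + (-0.35)(0.030000) = 0.21715
(I − A)⁻¹ = adj(I−A) / det(I−A) ≈
  [   1.8823     0.4127     1.2912     1.1881]
  [   0.1854     1.7471     0.5002     0.5941]
  [   0.5572     0.1589     1.7522     0.7921]
  [   0.1382     0.1220     0.1865     1.1881]
The output multiplier for sector j is the column-j sum of the Leontief inverse (I − A)⁻¹ = adj(I−A) / det(I−A).
Column B of adj(I−A): (0.258000, 0.129000, 0.172000, 0.258000); det(I−A) = 0.21715.
m_B = (0.258000 + 0.129000 + 0.172000 + 0.258000) / 0.21715 = 0.817 / 0.21715 ≈ 3.762.

m_B = 3.762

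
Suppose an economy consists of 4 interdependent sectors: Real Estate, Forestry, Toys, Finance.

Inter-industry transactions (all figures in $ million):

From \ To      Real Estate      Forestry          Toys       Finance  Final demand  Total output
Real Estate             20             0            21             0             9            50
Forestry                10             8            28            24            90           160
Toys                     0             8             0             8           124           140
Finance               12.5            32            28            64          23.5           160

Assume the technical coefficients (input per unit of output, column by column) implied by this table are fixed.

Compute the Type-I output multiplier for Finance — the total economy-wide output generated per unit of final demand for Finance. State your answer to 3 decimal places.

m_4 = 2.267

Technical coefficients a_ij = z_ij / X_j:
  a_11 = 20/50 = 0.40, a_21 = 10/50 = 0.20, a_31 = 0/50 = 0.00, a_41 = 12.5/50 = 0.25
  a_12 = 0/160 = 0.00, a_22 = 8/160 = 0.05, a_32 = 8/160 = 0.05, a_42 = 32/160 = 0.20
  a_13 = 21/140 = 0.15, a_23 = 28/140 = 0.20, a_33 = 0/140 = 0.00, a_43 = 28/140 = 0.20
  a_14 = 0/160 = 0.00, a_24 = 24/160 = 0.15, a_34 = 8/160 = 0.05, a_44 = 64/160 = 0.40
I − A =
  [   0.60     0.00    -0.15     0.00]
  [  -0.20     0.95    -0.20    -0.15]
  [   0.00    -0.05     1.00    -0.05]
  [  -0.25    -0.20    -0.20     0.60]
Compute the cofactors C_ij = (−1)^(i+j)·(3×3 minor ij) of I−A; the adjugate is their transpose:
adj(I−A) = Cᵀ =
  [ 0.521000   0.006000   0.081000   0.008250]
  [ 0.158000   0.352125   0.113625   0.097500]
  [ 0.021750   0.024000   0.324000   0.033000]
  [ 0.277000   0.127875   0.179625   0.562500]
det(I−A) = Σ_j (I−A)_1j·C_1j = (0.60)(0.521000) + (0.00)(0.158000) + (-0.15)(0.021750) + (0.00)(0.277000) = 0.3093375
(I − A)⁻¹ = adj(I−A) / det(I−A) ≈
  [   1.6842     0.0194     0.2618     0.0267]
  [   0.5108     1.1383     0.3673     0.3152]
  [   0.0703     0.0776     1.0474     0.1067]
  [   0.8955     0.4134     0.5807     1.8184]
The output multiplier for sector j is the column-j sum of the Leontief inverse (I − A)⁻¹ = adj(I−A) / det(I−A).
Column 4 of adj(I−A): (0.008250, 0.097500, 0.033000, 0.562500); det(I−A) = 0.3093375.
m_4 = (0.008250 + 0.097500 + 0.033000 + 0.562500) / 0.3093375 = 0.70125 / 0.3093375 ≈ 2.267.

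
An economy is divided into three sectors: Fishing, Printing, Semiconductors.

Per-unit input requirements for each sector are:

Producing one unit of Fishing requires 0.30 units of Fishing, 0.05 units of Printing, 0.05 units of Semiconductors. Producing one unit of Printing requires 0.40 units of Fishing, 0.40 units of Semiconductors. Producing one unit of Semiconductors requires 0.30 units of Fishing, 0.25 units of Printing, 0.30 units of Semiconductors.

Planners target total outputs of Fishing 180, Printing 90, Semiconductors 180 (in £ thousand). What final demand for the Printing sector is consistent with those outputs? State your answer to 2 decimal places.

d_P = 36.00

I − A =
  [   0.70    -0.40    -0.30]
  [  -0.05     1.00    -0.25]
  [  -0.05    -0.40     0.70]
d = (I − A) x:
  d_F = (+0.70)·180 + (-0.40)·90 + (-0.30)·180 = 36.00
  d_P = (-0.05)·180 + (+1.00)·90 + (-0.25)·180 = 36.00
  d_S = (-0.05)·180 + (-0.40)·90 + (+0.70)·180 = 81.00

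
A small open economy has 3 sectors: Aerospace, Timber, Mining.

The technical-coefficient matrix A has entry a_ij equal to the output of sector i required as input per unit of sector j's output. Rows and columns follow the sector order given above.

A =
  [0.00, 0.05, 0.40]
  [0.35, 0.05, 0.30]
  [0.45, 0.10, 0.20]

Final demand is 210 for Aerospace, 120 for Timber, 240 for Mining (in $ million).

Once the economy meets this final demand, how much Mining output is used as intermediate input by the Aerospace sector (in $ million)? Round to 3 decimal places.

I − A =
  [   1.00    -0.05    -0.40]
  [  -0.35     0.95    -0.30]
  [  -0.45    -0.10     0.80]
Cofactors of I−A, C_ij = (−1)^(i+j)·(minor ij) (rows/columns in the sector order above):
  C_11 = (0.95)(0.80) − (-0.30)(-0.10) = 0.7300
  C_12 = −[(-0.35)(0.80) − (-0.30)(-0.45)] = 0.4150
  C_13 = (-0.35)(-0.10) − (0.95)(-0.45) = 0.4625
  C_21 = −[(-0.05)(0.80) − (-0.40)(-0.10)] = 0.0800
  C_22 = (1.00)(0.80) − (-0.40)(-0.45) = 0.6200
  C_23 = −[(1.00)(-0.10) − (-0.05)(-0.45)] = 0.1225
  C_31 = (-0.05)(-0.30) − (-0.40)(0.95) = 0.3950
  C_32 = −[(1.00)(-0.30) − (-0.40)(-0.35)] = 0.4400
  C_33 = (1.00)(0.95) − (-0.05)(-0.35) = 0.9325
det(I−A) = Σ_j (I−A)_1j·C_1j = (1.00)(0.7300) + (-0.05)(0.4150) + (-0.40)(0.4625) = 0.52425
adj(I−A) = Cᵀ =
  [ 0.7300   0.0800   0.3950]
  [ 0.4150   0.6200   0.4400]
  [ 0.4625   0.1225   0.9325]
(I − A)⁻¹ = adj(I−A) / det(I−A) ≈
  [   1.3925     0.1526     0.7535]
  [   0.7916     1.1826     0.8393]
  [   0.8822     0.2337     1.7787]
First solve x = (I − A)⁻¹ d = adj(I−A)·d / det(I−A); in particular x_A = (0.7300·210 + 0.0800·120 + 0.3950·240) / 0.52425 = 257.70 / 0.52425 ≈ 491.55937.
Intermediate flow from M to A: z_MA = a_MA · x_A = 0.45 × 257.70 / 0.52425 = 115.965 / 0.52425 ≈ 221.202.

z_MA = 221.202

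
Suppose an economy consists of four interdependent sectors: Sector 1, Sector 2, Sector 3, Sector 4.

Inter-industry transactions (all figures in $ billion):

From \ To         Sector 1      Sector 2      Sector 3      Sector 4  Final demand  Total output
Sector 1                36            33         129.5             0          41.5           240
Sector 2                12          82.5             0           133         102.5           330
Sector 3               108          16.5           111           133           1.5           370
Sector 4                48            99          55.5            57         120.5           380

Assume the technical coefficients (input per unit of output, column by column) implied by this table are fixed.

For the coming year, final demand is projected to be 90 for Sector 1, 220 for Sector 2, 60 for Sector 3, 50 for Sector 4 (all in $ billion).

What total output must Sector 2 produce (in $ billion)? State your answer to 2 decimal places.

x_2 = 536.51

Technical coefficients a_ij = z_ij / X_j:
  a_11 = 36/240 = 0.15, a_21 = 12/240 = 0.05, a_31 = 108/240 = 0.45, a_41 = 48/240 = 0.20
  a_12 = 33/330 = 0.10, a_22 = 82.5/330 = 0.25, a_32 = 16.5/330 = 0.05, a_42 = 99/330 = 0.30
  a_13 = 129.5/370 = 0.35, a_23 = 0/370 = 0.00, a_33 = 111/370 = 0.30, a_43 = 55.5/370 = 0.15
  a_14 = 0/380 = 0.00, a_24 = 133/380 = 0.35, a_34 = 133/380 = 0.35, a_44 = 57/380 = 0.15
I − A =
  [   0.85    -0.10    -0.35     0.00]
  [  -0.05     0.75     0.00    -0.35]
  [  -0.45    -0.05     0.70    -0.35]
  [  -0.20    -0.30    -0.15     0.85]
Compute the cofactors C_ij = (−1)^(i+j)·(3×3 minor ij) of I−A; the adjugate is their transpose:
adj(I−A) = Cᵀ =
  [ 0.330750   0.105875   0.191625   0.122500]
  [ 0.099750   0.302750   0.084000   0.159250]
  [ 0.303000   0.170625   0.441375   0.252000]
  [ 0.166500   0.161875   0.152625   0.323750]
det(I−A) = Σ_j (I−A)_1j·C_1j = (0.85)(0.330750) + (-0.10)(0.099750) + (-0.35)(0.303000) + (0.00)(0.166500) = 0.1651125
(I − A)⁻¹ = adj(I−A) / det(I−A) ≈
  [   2.0032     0.6412     1.1606     0.7419]
  [   0.6041     1.8336     0.5087     0.9645]
  [   1.8351     1.0334     2.6732     1.5262]
  [   1.0084     0.9804     0.9244     1.9608]
x = (I − A)⁻¹ d = adj(I−A)·d / det(I−A), with det(I−A) = 0.1651125:
  x_1 = (0.330750·90 + 0.105875·220 + 0.191625·60 + 0.122500·50) / 0.1651125 = 70.6825 / 0.1651125 ≈ 428.09
  x_2 = (0.099750·90 + 0.302750·220 + 0.084000·60 + 0.159250·50) / 0.1651125 = 88.585 / 0.1651125 ≈ 536.51
  x_3 = (0.303000·90 + 0.170625·220 + 0.441375·60 + 0.252000·50) / 0.1651125 = 103.89 / 0.1651125 ≈ 629.21
  x_4 = (0.166500·90 + 0.161875·220 + 0.152625·60 + 0.323750·50) / 0.1651125 = 75.9425 / 0.1651125 ≈ 459.94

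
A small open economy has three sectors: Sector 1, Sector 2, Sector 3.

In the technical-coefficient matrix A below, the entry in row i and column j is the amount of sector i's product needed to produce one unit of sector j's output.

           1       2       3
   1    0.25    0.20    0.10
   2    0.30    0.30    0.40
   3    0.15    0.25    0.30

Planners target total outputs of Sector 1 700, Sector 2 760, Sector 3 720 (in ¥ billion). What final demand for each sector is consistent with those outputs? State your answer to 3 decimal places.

d_1 = 301.000, d_2 = 34.000, d_3 = 209.000

I − A =
  [   0.75    -0.20    -0.10]
  [  -0.30     0.70    -0.40]
  [  -0.15    -0.25     0.70]
d = (I − A) x:
  d_1 = (+0.75)·700 + (-0.20)·760 + (-0.10)·720 = 301.000
  d_2 = (-0.30)·700 + (+0.70)·760 + (-0.40)·720 = 34.000
  d_3 = (-0.15)·700 + (-0.25)·760 + (+0.70)·720 = 209.000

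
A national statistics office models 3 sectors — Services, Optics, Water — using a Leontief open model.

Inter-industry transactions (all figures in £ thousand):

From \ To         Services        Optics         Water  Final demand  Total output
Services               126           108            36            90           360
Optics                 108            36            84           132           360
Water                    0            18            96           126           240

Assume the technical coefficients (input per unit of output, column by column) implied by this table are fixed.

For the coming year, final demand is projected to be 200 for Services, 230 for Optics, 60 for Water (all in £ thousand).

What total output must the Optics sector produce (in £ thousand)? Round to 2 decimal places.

Technical coefficients a_ij = z_ij / X_j:
  a_SS = 126/360 = 0.35, a_OS = 108/360 = 0.30, a_WS = 0/360 = 0.00
  a_SO = 108/360 = 0.30, a_OO = 36/360 = 0.10, a_WO = 18/360 = 0.05
  a_SW = 36/240 = 0.15, a_OW = 84/240 = 0.35, a_WW = 96/240 = 0.40
I − A =
  [   0.65    -0.30    -0.15]
  [  -0.30     0.90    -0.35]
  [   0.00    -0.05     0.60]
Cofactors of I−A, C_ij = (−1)^(i+j)·(minor ij) (rows/columns in the sector order above):
  C_11 = (0.90)(0.60) − (-0.35)(-0.05) = 0.5225
  C_12 = −[(-0.30)(0.60) − (-0.35)(0.00)] = 0.1800
  C_13 = (-0.30)(-0.05) − (0.90)(0.00) = 0.0150
  C_21 = −[(-0.30)(0.60) − (-0.15)(-0.05)] = 0.1875
  C_22 = (0.65)(0.60) − (-0.15)(0.00) = 0.3900
  C_23 = −[(0.65)(-0.05) − (-0.30)(0.00)] = 0.0325
  C_31 = (-0.30)(-0.35) − (-0.15)(0.90) = 0.2400
  C_32 = −[(0.65)(-0.35) − (-0.15)(-0.30)] = 0.2725
  C_33 = (0.65)(0.90) − (-0.30)(-0.30) = 0.4950
det(I−A) = Σ_j (I−A)_1j·C_1j = (0.65)(0.5225) + (-0.30)(0.1800) + (-0.15)(0.0150) = 0.283375
adj(I−A) = Cᵀ =
  [ 0.5225   0.1875   0.2400]
  [ 0.1800   0.3900   0.2725]
  [ 0.0150   0.0325   0.4950]
(I − A)⁻¹ = adj(I−A) / det(I−A) ≈
  [   1.8438     0.6617     0.8469]
  [   0.6352     1.3763     0.9616]
  [   0.0529     0.1147     1.7468]
x = (I − A)⁻¹ d = adj(I−A)·d / det(I−A), with det(I−A) = 0.283375:
  x_S = (0.5225·200 + 0.1875·230 + 0.2400·60) / 0.283375 = 162.025 / 0.283375 ≈ 571.77
  x_O = (0.1800·200 + 0.3900·230 + 0.2725·60) / 0.283375 = 142.05 / 0.283375 ≈ 501.28
  x_W = (0.0150·200 + 0.0325·230 + 0.4950·60) / 0.283375 = 40.175 / 0.283375 ≈ 141.77

x_O = 501.28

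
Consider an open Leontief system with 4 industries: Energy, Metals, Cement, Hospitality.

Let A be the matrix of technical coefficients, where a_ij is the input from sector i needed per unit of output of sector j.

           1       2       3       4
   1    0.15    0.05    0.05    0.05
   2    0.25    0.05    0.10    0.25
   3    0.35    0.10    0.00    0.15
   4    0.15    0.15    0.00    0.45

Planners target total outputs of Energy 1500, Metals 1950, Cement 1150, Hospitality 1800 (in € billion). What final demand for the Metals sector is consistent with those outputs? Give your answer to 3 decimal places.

d_2 = 912.500

I − A =
  [   0.85    -0.05    -0.05    -0.05]
  [  -0.25     0.95    -0.10    -0.25]
  [  -0.35    -0.10     1.00    -0.15]
  [  -0.15    -0.15     0.00     0.55]
d = (I − A) x:
  d_1 = (+0.85)·1500 + (-0.05)·1950 + (-0.05)·1150 + (-0.05)·1800 = 1030.000
  d_2 = (-0.25)·1500 + (+0.95)·1950 + (-0.10)·1150 + (-0.25)·1800 = 912.500
  d_3 = (-0.35)·1500 + (-0.10)·1950 + (+1.00)·1150 + (-0.15)·1800 = 160.000
  d_4 = (-0.15)·1500 + (-0.15)·1950 + (+0.00)·1150 + (+0.55)·1800 = 472.500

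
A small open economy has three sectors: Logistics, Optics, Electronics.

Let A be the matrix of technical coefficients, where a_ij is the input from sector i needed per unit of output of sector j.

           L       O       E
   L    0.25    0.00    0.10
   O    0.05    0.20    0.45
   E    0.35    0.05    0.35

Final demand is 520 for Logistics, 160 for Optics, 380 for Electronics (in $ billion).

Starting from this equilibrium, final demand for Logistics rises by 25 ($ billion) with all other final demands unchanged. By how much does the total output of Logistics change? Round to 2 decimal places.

I − A =
  [   0.75     0.00    -0.10]
  [  -0.05     0.80    -0.45]
  [  -0.35    -0.05     0.65]
Cofactors of I−A, C_ij = (−1)^(i+j)·(minor ij) (rows/columns in the sector order above):
  C_11 = (0.80)(0.65) − (-0.45)(-0.05) = 0.4975
  C_12 = −[(-0.05)(0.65) − (-0.45)(-0.35)] = 0.1900
  C_13 = (-0.05)(-0.05) − (0.80)(-0.35) = 0.2825
  C_21 = −[(0.00)(0.65) − (-0.10)(-0.05)] = 0.0050
  C_22 = (0.75)(0.65) − (-0.10)(-0.35) = 0.4525
  C_23 = −[(0.75)(-0.05) − (0.00)(-0.35)] = 0.0375
  C_31 = (0.00)(-0.45) − (-0.10)(0.80) = 0.0800
  C_32 = −[(0.75)(-0.45) − (-0.10)(-0.05)] = 0.3425
  C_33 = (0.75)(0.80) − (0.00)(-0.05) = 0.6000
det(I−A) = Σ_j (I−A)_1j·C_1j = (0.75)(0.4975) + (0.00)(0.1900) + (-0.10)(0.2825) = 0.344875
adj(I−A) = Cᵀ =
  [ 0.4975   0.0050   0.0800]
  [ 0.1900   0.4525   0.3425]
  [ 0.2825   0.0375   0.6000]
(I − A)⁻¹ = adj(I−A) / det(I−A) ≈
  [   1.4426     0.0145     0.2320]
  [   0.5509     1.3121     0.9931]
  [   0.8191     0.1087     1.7398]
Δx = (I − A)⁻¹ Δd with Δd having +25 in the Logistics component and 0 elsewhere.
So Δx_L = L_LL · (+25), where L_LL = adj(I−A)_LL / det(I−A) = 0.4975 / 0.344875.
Δx_L = 0.4975 × (+25) / 0.344875 = 12.4375 / 0.344875 ≈ 36.06.

Δx_L = 36.06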